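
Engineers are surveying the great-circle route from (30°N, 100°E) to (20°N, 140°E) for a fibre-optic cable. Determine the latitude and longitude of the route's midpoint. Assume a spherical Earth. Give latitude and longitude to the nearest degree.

Convert each endpoint to a unit vector on the sphere (x = cos φ cos λ, y = cos φ sin λ, z = sin φ).
The central angle between the endpoints is δ = arccos(p₁·p₂) ≈ 0.653 rad (37.4°).
Interpolate at f = 1/2 with slerp weights a = sin((1−f)δ)/sin δ ≈ 0.528, b = sin(fδ)/sin δ ≈ 0.528.
p = a·p₁ + b·p₂ ≈ (-0.459, 0.769, 0.444); φ = arcsin(p_z) ≈ 26.39°, λ = atan2(p_y, p_x) ≈ 120.85°.

≈ (26°N, 121°E)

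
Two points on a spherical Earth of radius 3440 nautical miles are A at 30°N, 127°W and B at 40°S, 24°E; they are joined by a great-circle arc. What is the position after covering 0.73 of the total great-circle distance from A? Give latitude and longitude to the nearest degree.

≈ 37°S, 30°W

Write both endpoints as unit vectors p₁, p₂ with components (cos φ cos λ, cos φ sin λ, sin φ).
The central angle between the endpoints is δ = arccos(p₁·p₂) ≈ 2.694 rad (154.4°).
Interpolate at f = 0.73 with slerp weights a = sin((1−f)δ)/sin δ ≈ 1.537, b = sin(fδ)/sin δ ≈ 2.133.
p = a·p₁ + b·p₂ ≈ (0.691, -0.399, -0.602); φ = arcsin(p_z) ≈ -37.04°, λ = atan2(p_y, p_x) ≈ -29.97°.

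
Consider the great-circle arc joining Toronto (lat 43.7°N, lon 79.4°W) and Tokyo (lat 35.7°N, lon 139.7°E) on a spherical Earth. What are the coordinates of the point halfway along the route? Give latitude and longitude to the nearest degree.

The haversine formula gives a central angle δ ≈ 1.623 rad (93.0°) between the endpoints.
Interpolate at f = 1/2 with slerp weights a = sin((1−f)δ)/sin δ ≈ 0.726, b = sin(fδ)/sin δ ≈ 0.726.
p = a·p₁ + b·p₂ ≈ (-0.353, -0.135, 0.926); φ = arcsin(p_z) ≈ 67.78°, λ = atan2(p_y, p_x) ≈ -159.13°.

≈ lat 68°N, lon 159°W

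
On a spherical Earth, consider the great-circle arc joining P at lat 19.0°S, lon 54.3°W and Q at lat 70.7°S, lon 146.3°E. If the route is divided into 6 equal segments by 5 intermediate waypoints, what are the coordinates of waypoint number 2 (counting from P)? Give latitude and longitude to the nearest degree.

≈ lat 48°S, lon 59°W

The haversine formula gives a central angle δ ≈ 1.556 rad (89.2°) between the endpoints.
Interpolate at f = 2/6 with slerp weights a = sin((1−f)δ)/sin δ ≈ 0.861, b = sin(fδ)/sin δ ≈ 0.496.
p = a·p₁ + b·p₂ ≈ (0.339, -0.570, -0.748); φ = arcsin(p_z) ≈ -48.44°, λ = atan2(p_y, p_x) ≈ -59.29°.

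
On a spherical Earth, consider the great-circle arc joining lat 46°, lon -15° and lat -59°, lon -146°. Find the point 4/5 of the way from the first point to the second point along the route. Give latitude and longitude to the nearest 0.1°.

≈ lat -49.0°, lon -97.1°

From cos δ = sin φ₁ sin φ₂ + cos φ₁ cos φ₂ cos Δλ, the central angle is δ ≈ 2.589 rad (148.4°).
Interpolate at f = 4/5 with slerp weights a = sin((1−f)δ)/sin δ ≈ 0.944, b = sin(fδ)/sin δ ≈ 1.672.
p = a·p₁ + b·p₂ ≈ (-0.081, -0.651, -0.755); φ = arcsin(p_z) ≈ -48.99°, λ = atan2(p_y, p_x) ≈ -97.08°.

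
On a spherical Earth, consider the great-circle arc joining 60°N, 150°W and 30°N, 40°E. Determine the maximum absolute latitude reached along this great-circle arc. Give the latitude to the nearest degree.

≈ 86°N

The great circle lies in the plane with unit normal n̂ = (p₁ × p₂)/|p₁ × p₂|.
Here n̂_z ≈ -0.075; the vertex latitude is φ_max = arccos|n̂_z| ≈ 85.7°.
Check via Clairaut: cos φ_max = |cos φ₁| · sin C = cos(60.0°)·sin(8.6°) ≈ 0.075, again giving ≈ 85.7°.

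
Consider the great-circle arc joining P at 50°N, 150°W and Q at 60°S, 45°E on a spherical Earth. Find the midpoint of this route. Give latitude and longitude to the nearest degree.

≈ 26°S, 171°E

From cos δ = sin φ₁ sin φ₂ + cos φ₁ cos φ₂ cos Δλ, the central angle is δ ≈ 2.912 rad (166.9°).
Interpolate at f = 1/2 with slerp weights a = sin((1−f)δ)/sin δ ≈ 4.373, b = sin(fδ)/sin δ ≈ 4.373.
p = a·p₁ + b·p₂ ≈ (-0.888, 0.141, -0.437); φ = arcsin(p_z) ≈ -25.93°, λ = atan2(p_y, p_x) ≈ 171.00°.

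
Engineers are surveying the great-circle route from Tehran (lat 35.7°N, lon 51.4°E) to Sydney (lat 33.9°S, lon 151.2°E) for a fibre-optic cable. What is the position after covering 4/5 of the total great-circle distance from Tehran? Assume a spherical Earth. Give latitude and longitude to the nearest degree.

≈ lat 21°S, lon 129°E

Write both endpoints as unit vectors p₁, p₂ with components (cos φ cos λ, cos φ sin λ, sin φ).
The central angle between the endpoints is δ = arccos(p₁·p₂) ≈ 2.027 rad (116.1°).
Interpolate at f = 4/5 with slerp weights a = sin((1−f)δ)/sin δ ≈ 0.439, b = sin(fδ)/sin δ ≈ 1.112.
p = a·p₁ + b·p₂ ≈ (-0.587, 0.723, -0.364); φ = arcsin(p_z) ≈ -21.35°, λ = atan2(p_y, p_x) ≈ 129.03°.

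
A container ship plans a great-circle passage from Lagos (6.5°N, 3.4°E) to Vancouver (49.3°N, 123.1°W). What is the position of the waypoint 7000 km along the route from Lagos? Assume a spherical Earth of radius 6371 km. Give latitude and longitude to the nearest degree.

≈ 52°N, 50°W

The haversine formula gives a central angle δ ≈ 1.875 rad (107.4°) between the endpoints. The total great-circle distance is δ·R ≈ 1.875 × 6371 ≈ 11946 km, so the target fraction is f = 7000/11946 ≈ 0.586.
Interpolate at f ≈ 0.586 with slerp weights a = sin((1−f)δ)/sin δ ≈ 0.734, b = sin(fδ)/sin δ ≈ 0.934.
p = a·p₁ + b·p₂ ≈ (0.396, -0.467, 0.791); φ = arcsin(p_z) ≈ 52.27°, λ = atan2(p_y, p_x) ≈ -49.69°.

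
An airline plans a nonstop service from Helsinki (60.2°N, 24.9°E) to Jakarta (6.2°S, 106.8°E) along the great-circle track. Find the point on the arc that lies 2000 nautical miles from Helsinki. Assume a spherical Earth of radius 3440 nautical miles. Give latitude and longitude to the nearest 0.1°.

≈ (42.6°N, 72.2°E)

Convert each endpoint to a unit vector on the sphere (x = cos φ cos λ, y = cos φ sin λ, z = sin φ).
The central angle between the endpoints is δ = arccos(p₁·p₂) ≈ 1.595 rad (91.4°). The total great-circle distance is δ·R ≈ 1.595 × 3440 ≈ 5486 nmi, so the target fraction is f = 2000/5486 ≈ 0.365.
Interpolate at f ≈ 0.365 with slerp weights a = sin((1−f)δ)/sin δ ≈ 0.849, b = sin(fδ)/sin δ ≈ 0.549.
p = a·p₁ + b·p₂ ≈ (0.225, 0.700, 0.677); φ = arcsin(p_z) ≈ 42.64°, λ = atan2(p_y, p_x) ≈ 72.20°.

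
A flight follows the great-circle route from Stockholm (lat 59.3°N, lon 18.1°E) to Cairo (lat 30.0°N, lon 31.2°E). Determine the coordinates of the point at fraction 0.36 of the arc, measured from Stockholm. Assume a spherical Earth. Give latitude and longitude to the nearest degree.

The haversine formula gives a central angle δ ≈ 0.534 rad (30.6°) between the endpoints.
Interpolate at f = 0.36 with slerp weights a = sin((1−f)δ)/sin δ ≈ 0.658, b = sin(fδ)/sin δ ≈ 0.375.
p = a·p₁ + b·p₂ ≈ (0.598, 0.273, 0.754); φ = arcsin(p_z) ≈ 48.93°, λ = atan2(p_y, p_x) ≈ 24.54°.

≈ lat 49°N, lon 25°E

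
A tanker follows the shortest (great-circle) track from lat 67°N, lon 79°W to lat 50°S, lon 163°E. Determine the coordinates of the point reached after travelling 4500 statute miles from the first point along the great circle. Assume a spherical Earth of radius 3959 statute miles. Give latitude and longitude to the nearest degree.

≈ lat 22°N, lon 157°W

Convert each endpoint to a unit vector on the sphere (x = cos φ cos λ, y = cos φ sin λ, z = sin φ).
The central angle between the endpoints is δ = arccos(p₁·p₂) ≈ 2.538 rad (145.4°). The total great-circle distance is δ·R ≈ 2.538 × 3959 ≈ 10046 mi, so the target fraction is f = 4500/10046 ≈ 0.448.
Interpolate at f ≈ 0.448 with slerp weights a = sin((1−f)δ)/sin δ ≈ 1.735, b = sin(fδ)/sin δ ≈ 1.597.
p = a·p₁ + b·p₂ ≈ (-0.853, -0.365, 0.374); φ = arcsin(p_z) ≈ 21.95°, λ = atan2(p_y, p_x) ≈ -156.80°.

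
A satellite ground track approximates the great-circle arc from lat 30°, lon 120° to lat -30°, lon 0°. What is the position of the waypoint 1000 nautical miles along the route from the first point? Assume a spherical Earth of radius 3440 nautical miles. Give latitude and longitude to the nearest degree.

The haversine formula gives a central angle δ ≈ 2.246 rad (128.7°) between the endpoints. The total great-circle distance is δ·R ≈ 2.246 × 3440 ≈ 7726 nmi, so the target fraction is f = 1000/7726 ≈ 0.129.
Interpolate at f ≈ 0.129 with slerp weights a = sin((1−f)δ)/sin δ ≈ 1.188, b = sin(fδ)/sin δ ≈ 0.367.
p = a·p₁ + b·p₂ ≈ (-0.196, 0.891, 0.410); φ = arcsin(p_z) ≈ 24.22°, λ = atan2(p_y, p_x) ≈ 102.43°.

≈ lat 24°, lon 102°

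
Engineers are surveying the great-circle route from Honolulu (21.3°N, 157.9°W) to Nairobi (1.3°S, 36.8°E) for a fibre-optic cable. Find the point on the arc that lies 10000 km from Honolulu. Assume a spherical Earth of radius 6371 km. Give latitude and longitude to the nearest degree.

Write both endpoints as unit vectors p₁, p₂ with components (cos φ cos λ, cos φ sin λ, sin φ).
The central angle between the endpoints is δ = arccos(p₁·p₂) ≈ 2.712 rad (155.4°). The total great-circle distance is δ·R ≈ 2.712 × 6371 ≈ 17279 km, so the target fraction is f = 10000/17279 ≈ 0.579.
Interpolate at f ≈ 0.579 with slerp weights a = sin((1−f)δ)/sin δ ≈ 2.185, b = sin(fδ)/sin δ ≈ 2.402.
p = a·p₁ + b·p₂ ≈ (0.037, 0.673, 0.739); φ = arcsin(p_z) ≈ 47.66°, λ = atan2(p_y, p_x) ≈ 86.88°.

≈ 48°N, 87°E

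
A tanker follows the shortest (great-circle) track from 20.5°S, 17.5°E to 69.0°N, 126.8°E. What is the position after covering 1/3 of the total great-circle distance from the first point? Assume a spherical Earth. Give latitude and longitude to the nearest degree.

Write both endpoints as unit vectors p₁, p₂ with components (cos φ cos λ, cos φ sin λ, sin φ).
The central angle between the endpoints is δ = arccos(p₁·p₂) ≈ 2.024 rad (116.0°).
Interpolate at f = 1/3 with slerp weights a = sin((1−f)δ)/sin δ ≈ 1.085, b = sin(fδ)/sin δ ≈ 0.695.
p = a·p₁ + b·p₂ ≈ (0.820, 0.505, 0.269); φ = arcsin(p_z) ≈ 15.58°, λ = atan2(p_y, p_x) ≈ 31.62°.

≈ 16°N, 32°E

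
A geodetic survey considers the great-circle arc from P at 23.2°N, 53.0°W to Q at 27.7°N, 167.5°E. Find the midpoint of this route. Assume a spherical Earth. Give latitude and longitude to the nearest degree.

Write both endpoints as unit vectors p₁, p₂ with components (cos φ cos λ, cos φ sin λ, sin φ).
The central angle between the endpoints is δ = arccos(p₁·p₂) ≈ 2.022 rad (115.8°).
Interpolate at f = 1/2 with slerp weights a = sin((1−f)δ)/sin δ ≈ 0.941, b = sin(fδ)/sin δ ≈ 0.941.
p = a·p₁ + b·p₂ ≈ (-0.293, -0.511, 0.808); φ = arcsin(p_z) ≈ 53.94°, λ = atan2(p_y, p_x) ≈ -119.85°.

≈ 54°N, 120°W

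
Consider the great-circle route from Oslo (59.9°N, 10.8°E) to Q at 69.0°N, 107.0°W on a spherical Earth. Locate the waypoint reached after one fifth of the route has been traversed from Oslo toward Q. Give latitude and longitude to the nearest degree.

≈ 67°N, 0°E

The haversine formula gives a central angle δ ≈ 0.761 rad (43.6°) between the endpoints.
Interpolate at f = 1/5 with slerp weights a = sin((1−f)δ)/sin δ ≈ 0.829, b = sin(fδ)/sin δ ≈ 0.220.
p = a·p₁ + b·p₂ ≈ (0.385, 0.003, 0.923); φ = arcsin(p_z) ≈ 67.33°, λ = atan2(p_y, p_x) ≈ 0.38°.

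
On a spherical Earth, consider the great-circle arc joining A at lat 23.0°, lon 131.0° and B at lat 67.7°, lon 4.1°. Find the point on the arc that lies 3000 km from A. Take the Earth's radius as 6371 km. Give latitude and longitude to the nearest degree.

Write both endpoints as unit vectors p₁, p₂ with components (cos φ cos λ, cos φ sin λ, sin φ).
The central angle between the endpoints is δ = arccos(p₁·p₂) ≈ 1.418 rad (81.3°). The total great-circle distance is δ·R ≈ 1.418 × 6371 ≈ 9037 km, so the target fraction is f = 3000/9037 ≈ 0.332.
Interpolate at f ≈ 0.332 with slerp weights a = sin((1−f)δ)/sin δ ≈ 0.821, b = sin(fδ)/sin δ ≈ 0.459.
p = a·p₁ + b·p₂ ≈ (-0.322, 0.583, 0.746); φ = arcsin(p_z) ≈ 48.21°, λ = atan2(p_y, p_x) ≈ 118.93°.

≈ lat 48°, lon 119°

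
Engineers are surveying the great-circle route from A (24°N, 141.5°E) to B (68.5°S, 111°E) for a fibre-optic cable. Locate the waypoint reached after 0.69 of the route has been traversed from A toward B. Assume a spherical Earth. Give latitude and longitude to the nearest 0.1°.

The haversine formula gives a central angle δ ≈ 1.661 rad (95.2°) between the endpoints.
Interpolate at f = 0.69 with slerp weights a = sin((1−f)δ)/sin δ ≈ 0.494, b = sin(fδ)/sin δ ≈ 0.915.
p = a·p₁ + b·p₂ ≈ (-0.474, 0.594, -0.650); φ = arcsin(p_z) ≈ -40.55°, λ = atan2(p_y, p_x) ≈ 128.56°.

≈ (40.5°S, 128.6°E)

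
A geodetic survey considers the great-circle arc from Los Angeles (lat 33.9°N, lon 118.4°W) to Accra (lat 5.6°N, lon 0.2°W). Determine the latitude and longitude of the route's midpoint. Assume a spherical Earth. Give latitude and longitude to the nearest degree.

≈ lat 35°N, lon 51°W

Convert each endpoint to a unit vector on the sphere (x = cos φ cos λ, y = cos φ sin λ, z = sin φ).
The central angle between the endpoints is δ = arccos(p₁·p₂) ≈ 1.913 rad (109.6°).
Interpolate at f = 1/2 with slerp weights a = sin((1−f)δ)/sin δ ≈ 0.868, b = sin(fδ)/sin δ ≈ 0.868.
p = a·p₁ + b·p₂ ≈ (0.521, -0.637, 0.569); φ = arcsin(p_z) ≈ 34.66°, λ = atan2(p_y, p_x) ≈ -50.70°.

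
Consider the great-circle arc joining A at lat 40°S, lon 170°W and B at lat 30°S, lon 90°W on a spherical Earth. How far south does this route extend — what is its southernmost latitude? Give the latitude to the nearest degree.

≈ 43°S

The great circle lies in the plane with unit normal n̂ = (p₁ × p₂)/|p₁ × p₂|.
Here n̂_z ≈ +0.726; the vertex latitude is φ_max = arccos|n̂_z| ≈ 43.4°.
Check via Clairaut: cos φ_max = |cos φ₁| · sin C = cos(40.0°)·sin(108.6°) ≈ 0.726, again giving ≈ 43.4°.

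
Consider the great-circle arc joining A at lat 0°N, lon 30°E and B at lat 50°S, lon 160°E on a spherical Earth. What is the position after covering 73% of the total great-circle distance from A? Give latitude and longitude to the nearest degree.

≈ lat 57°S, lon 108°E

Convert each endpoint to a unit vector on the sphere (x = cos φ cos λ, y = cos φ sin λ, z = sin φ).
The central angle between the endpoints is δ = arccos(p₁·p₂) ≈ 1.997 rad (114.4°).
Interpolate at f = 0.73 with slerp weights a = sin((1−f)δ)/sin δ ≈ 0.564, b = sin(fδ)/sin δ ≈ 1.091.
p = a·p₁ + b·p₂ ≈ (-0.171, 0.522, -0.836); φ = arcsin(p_z) ≈ -56.70°, λ = atan2(p_y, p_x) ≈ 108.13°.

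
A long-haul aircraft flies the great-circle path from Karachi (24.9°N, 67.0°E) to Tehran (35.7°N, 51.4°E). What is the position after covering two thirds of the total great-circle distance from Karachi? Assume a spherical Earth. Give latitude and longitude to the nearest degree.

From cos δ = sin φ₁ sin φ₂ + cos φ₁ cos φ₂ cos Δλ, the central angle is δ ≈ 0.301 rad (17.2°).
Interpolate at f = 2/3 with slerp weights a = sin((1−f)δ)/sin δ ≈ 0.338, b = sin(fδ)/sin δ ≈ 0.672.
p = a·p₁ + b·p₂ ≈ (0.460, 0.709, 0.535); φ = arcsin(p_z) ≈ 32.31°, λ = atan2(p_y, p_x) ≈ 57.00°.

≈ (32°N, 57°E)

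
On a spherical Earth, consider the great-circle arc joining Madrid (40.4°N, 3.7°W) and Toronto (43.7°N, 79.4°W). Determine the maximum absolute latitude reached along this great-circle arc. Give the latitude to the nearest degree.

The great circle lies in the plane with unit normal n̂ = (p₁ × p₂)/|p₁ × p₂|.
Here n̂_z ≈ -0.657; the vertex latitude is φ_max = arccos|n̂_z| ≈ 48.9°.

≈ 49°N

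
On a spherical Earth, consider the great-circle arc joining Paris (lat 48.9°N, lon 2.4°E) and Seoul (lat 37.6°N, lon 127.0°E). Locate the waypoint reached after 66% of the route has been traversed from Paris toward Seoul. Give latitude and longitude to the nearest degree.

≈ lat 58°N, lon 99°E

Convert each endpoint to a unit vector on the sphere (x = cos φ cos λ, y = cos φ sin λ, z = sin φ).
The central angle between the endpoints is δ = arccos(p₁·p₂) ≈ 1.406 rad (80.6°).
Interpolate at f = 0.66 with slerp weights a = sin((1−f)δ)/sin δ ≈ 0.466, b = sin(fδ)/sin δ ≈ 0.811.
p = a·p₁ + b·p₂ ≈ (-0.081, 0.526, 0.847); φ = arcsin(p_z) ≈ 57.83°, λ = atan2(p_y, p_x) ≈ 98.71°.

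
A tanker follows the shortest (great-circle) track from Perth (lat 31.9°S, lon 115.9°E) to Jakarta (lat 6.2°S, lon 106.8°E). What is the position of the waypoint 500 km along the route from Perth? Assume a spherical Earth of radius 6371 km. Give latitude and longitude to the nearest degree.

The haversine formula gives a central angle δ ≈ 0.472 rad (27.1°) between the endpoints. The total great-circle distance is δ·R ≈ 0.472 × 6371 ≈ 3010 km, so the target fraction is f = 500/3010 ≈ 0.166.
Interpolate at f ≈ 0.166 with slerp weights a = sin((1−f)δ)/sin δ ≈ 0.844, b = sin(fδ)/sin δ ≈ 0.172.
p = a·p₁ + b·p₂ ≈ (-0.362, 0.808, -0.464); φ = arcsin(p_z) ≈ -27.67°, λ = atan2(p_y, p_x) ≈ 114.15°.

≈ lat 28°S, lon 114°E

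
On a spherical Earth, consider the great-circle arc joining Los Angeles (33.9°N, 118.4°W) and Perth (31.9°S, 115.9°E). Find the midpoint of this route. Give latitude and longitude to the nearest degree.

≈ 2°N, 177°E

Convert each endpoint to a unit vector on the sphere (x = cos φ cos λ, y = cos φ sin λ, z = sin φ).
The central angle between the endpoints is δ = arccos(p₁·p₂) ≈ 2.355 rad (134.9°).
Interpolate at f = 1/2 with slerp weights a = sin((1−f)δ)/sin δ ≈ 1.304, b = sin(fδ)/sin δ ≈ 1.304.
p = a·p₁ + b·p₂ ≈ (-0.998, 0.044, 0.038); φ = arcsin(p_z) ≈ 2.19°, λ = atan2(p_y, p_x) ≈ 177.49°.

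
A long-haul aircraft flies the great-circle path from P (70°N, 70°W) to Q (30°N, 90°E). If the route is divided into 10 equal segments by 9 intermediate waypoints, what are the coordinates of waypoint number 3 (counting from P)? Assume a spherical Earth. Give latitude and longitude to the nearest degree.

From cos δ = sin φ₁ sin φ₂ + cos φ₁ cos φ₂ cos Δλ, the central angle is δ ≈ 1.378 rad (79.0°).
Interpolate at f = 3/10 with slerp weights a = sin((1−f)δ)/sin δ ≈ 0.837, b = sin(fδ)/sin δ ≈ 0.409.
p = a·p₁ + b·p₂ ≈ (0.098, 0.085, 0.992); φ = arcsin(p_z) ≈ 82.53°, λ = atan2(p_y, p_x) ≈ 41.07°.

≈ (83°N, 41°E)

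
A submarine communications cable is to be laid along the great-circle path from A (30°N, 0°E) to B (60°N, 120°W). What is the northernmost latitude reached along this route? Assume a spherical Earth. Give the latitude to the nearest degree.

The great circle lies in the plane with unit normal n̂ = (p₁ × p₂)/|p₁ × p₂|.
Here n̂_z ≈ -0.384; the vertex latitude is φ_max = arccos|n̂_z| ≈ 67.4°.
Check via Clairaut: cos φ_max = |cos φ₁| · sin C = cos(30.0°)·sin(26.3°) ≈ 0.384, again giving ≈ 67.4°.

≈ 67°N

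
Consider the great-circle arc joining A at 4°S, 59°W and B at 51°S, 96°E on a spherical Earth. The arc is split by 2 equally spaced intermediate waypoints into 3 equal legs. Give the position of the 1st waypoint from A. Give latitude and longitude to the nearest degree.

≈ 42°S, 43°W

Write both endpoints as unit vectors p₁, p₂ with components (cos φ cos λ, cos φ sin λ, sin φ).
The central angle between the endpoints is δ = arccos(p₁·p₂) ≈ 2.112 rad (121.0°).
Interpolate at f = 1/3 with slerp weights a = sin((1−f)δ)/sin δ ≈ 1.151, b = sin(fδ)/sin δ ≈ 0.755.
p = a·p₁ + b·p₂ ≈ (0.542, -0.512, -0.667); φ = arcsin(p_z) ≈ -41.83°, λ = atan2(p_y, p_x) ≈ -43.37°.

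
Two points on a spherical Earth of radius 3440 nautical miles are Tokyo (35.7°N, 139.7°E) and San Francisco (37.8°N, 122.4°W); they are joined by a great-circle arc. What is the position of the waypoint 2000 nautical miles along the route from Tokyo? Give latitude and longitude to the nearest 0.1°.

≈ 48.4°N, 178.1°W

From cos δ = sin φ₁ sin φ₂ + cos φ₁ cos φ₂ cos Δλ, the central angle is δ ≈ 1.298 rad (74.4°). The total great-circle distance is δ·R ≈ 1.298 × 3440 ≈ 4465 nmi, so the target fraction is f = 2000/4465 ≈ 0.448.
Interpolate at f ≈ 0.448 with slerp weights a = sin((1−f)δ)/sin δ ≈ 0.682, b = sin(fδ)/sin δ ≈ 0.570.
p = a·p₁ + b·p₂ ≈ (-0.664, -0.022, 0.748); φ = arcsin(p_z) ≈ 48.38°, λ = atan2(p_y, p_x) ≈ -178.08°.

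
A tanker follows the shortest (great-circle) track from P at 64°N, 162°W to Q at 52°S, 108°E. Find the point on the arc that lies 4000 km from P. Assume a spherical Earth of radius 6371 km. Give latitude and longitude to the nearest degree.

≈ 37°N, 158°E

Convert each endpoint to a unit vector on the sphere (x = cos φ cos λ, y = cos φ sin λ, z = sin φ).
The central angle between the endpoints is δ = arccos(p₁·p₂) ≈ 2.358 rad (135.1°). The total great-circle distance is δ·R ≈ 2.358 × 6371 ≈ 15022 km, so the target fraction is f = 4000/15022 ≈ 0.266.
Interpolate at f ≈ 0.266 with slerp weights a = sin((1−f)δ)/sin δ ≈ 1.399, b = sin(fδ)/sin δ ≈ 0.832.
p = a·p₁ + b·p₂ ≈ (-0.741, 0.298, 0.601); φ = arcsin(p_z) ≈ 36.97°, λ = atan2(p_y, p_x) ≈ 158.12°.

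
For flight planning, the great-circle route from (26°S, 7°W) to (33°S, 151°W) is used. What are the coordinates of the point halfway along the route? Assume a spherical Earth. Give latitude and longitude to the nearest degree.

Convert each endpoint to a unit vector on the sphere (x = cos φ cos λ, y = cos φ sin λ, z = sin φ).
The central angle between the endpoints is δ = arccos(p₁·p₂) ≈ 1.951 rad (111.8°).
Interpolate at f = 1/2 with slerp weights a = sin((1−f)δ)/sin δ ≈ 0.892, b = sin(fδ)/sin δ ≈ 0.892.
p = a·p₁ + b·p₂ ≈ (0.141, -0.460, -0.876); φ = arcsin(p_z) ≈ -61.22°, λ = atan2(p_y, p_x) ≈ -72.92°.

≈ (61°S, 73°W)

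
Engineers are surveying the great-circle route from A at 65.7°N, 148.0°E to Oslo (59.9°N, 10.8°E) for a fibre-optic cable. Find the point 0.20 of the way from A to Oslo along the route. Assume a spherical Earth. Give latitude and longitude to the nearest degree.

≈ 74°N, 132°E

The haversine formula gives a central angle δ ≈ 0.880 rad (50.4°) between the endpoints.
Interpolate at f = 0.20 with slerp weights a = sin((1−f)δ)/sin δ ≈ 0.840, b = sin(fδ)/sin δ ≈ 0.227.
p = a·p₁ + b·p₂ ≈ (-0.181, 0.204, 0.962); φ = arcsin(p_z) ≈ 74.15°, λ = atan2(p_y, p_x) ≈ 131.54°.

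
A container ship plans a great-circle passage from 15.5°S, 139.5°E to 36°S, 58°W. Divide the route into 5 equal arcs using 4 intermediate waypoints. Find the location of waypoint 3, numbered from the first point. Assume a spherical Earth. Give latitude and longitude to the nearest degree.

Convert each endpoint to a unit vector on the sphere (x = cos φ cos λ, y = cos φ sin λ, z = sin φ).
The central angle between the endpoints is δ = arccos(p₁·p₂) ≈ 2.197 rad (125.9°).
Interpolate at f = 3/5 with slerp weights a = sin((1−f)δ)/sin δ ≈ 0.951, b = sin(fδ)/sin δ ≈ 1.195.
p = a·p₁ + b·p₂ ≈ (-0.184, -0.225, -0.957); φ = arcsin(p_z) ≈ -73.09°, λ = atan2(p_y, p_x) ≈ -129.27°.

≈ 73°S, 129°W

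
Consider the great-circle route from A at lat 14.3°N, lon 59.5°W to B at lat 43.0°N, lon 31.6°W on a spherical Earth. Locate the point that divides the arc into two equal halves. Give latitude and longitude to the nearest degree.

Convert each endpoint to a unit vector on the sphere (x = cos φ cos λ, y = cos φ sin λ, z = sin φ).
The central angle between the endpoints is δ = arccos(p₁·p₂) ≈ 0.652 rad (37.4°).
Interpolate at f = 1/2 with slerp weights a = sin((1−f)δ)/sin δ ≈ 0.528, b = sin(fδ)/sin δ ≈ 0.528.
p = a·p₁ + b·p₂ ≈ (0.588, -0.643, 0.490); φ = arcsin(p_z) ≈ 29.36°, λ = atan2(p_y, p_x) ≈ -47.54°.

≈ lat 29°N, lon 48°W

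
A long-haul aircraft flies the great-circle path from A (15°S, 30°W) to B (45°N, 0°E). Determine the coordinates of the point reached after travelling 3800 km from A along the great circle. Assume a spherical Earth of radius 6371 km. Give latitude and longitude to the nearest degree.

Convert each endpoint to a unit vector on the sphere (x = cos φ cos λ, y = cos φ sin λ, z = sin φ).
The central angle between the endpoints is δ = arccos(p₁·p₂) ≈ 1.150 rad (65.9°). The total great-circle distance is δ·R ≈ 1.150 × 6371 ≈ 7327 km, so the target fraction is f = 3800/7327 ≈ 0.519.
Interpolate at f ≈ 0.519 with slerp weights a = sin((1−f)δ)/sin δ ≈ 0.576, b = sin(fδ)/sin δ ≈ 0.615.
p = a·p₁ + b·p₂ ≈ (0.917, -0.278, 0.286); φ = arcsin(p_z) ≈ 16.62°, λ = atan2(p_y, p_x) ≈ -16.88°.

≈ (17°N, 17°W)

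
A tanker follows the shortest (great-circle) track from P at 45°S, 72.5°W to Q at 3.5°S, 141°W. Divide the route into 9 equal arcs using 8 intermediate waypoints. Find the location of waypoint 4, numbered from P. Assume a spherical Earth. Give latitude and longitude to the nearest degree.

Convert each endpoint to a unit vector on the sphere (x = cos φ cos λ, y = cos φ sin λ, z = sin φ).
The central angle between the endpoints is δ = arccos(p₁·p₂) ≈ 1.264 rad (72.4°).
Interpolate at f = 4/9 with slerp weights a = sin((1−f)δ)/sin δ ≈ 0.678, b = sin(fδ)/sin δ ≈ 0.559.
p = a·p₁ + b·p₂ ≈ (-0.289, -0.808, -0.513); φ = arcsin(p_z) ≈ -30.88°, λ = atan2(p_y, p_x) ≈ -109.71°.

≈ 31°S, 110°W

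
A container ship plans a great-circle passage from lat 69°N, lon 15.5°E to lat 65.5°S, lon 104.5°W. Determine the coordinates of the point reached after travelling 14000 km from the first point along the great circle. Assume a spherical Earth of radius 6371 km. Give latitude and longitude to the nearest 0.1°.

≈ lat 40.4°S, lon 70.6°W

Convert each endpoint to a unit vector on the sphere (x = cos φ cos λ, y = cos φ sin λ, z = sin φ).
The central angle between the endpoints is δ = arccos(p₁·p₂) ≈ 2.749 rad (157.5°). The total great-circle distance is δ·R ≈ 2.749 × 6371 ≈ 17512 km, so the target fraction is f = 14000/17512 ≈ 0.799.
Interpolate at f ≈ 0.799 with slerp weights a = sin((1−f)δ)/sin δ ≈ 1.368, b = sin(fδ)/sin δ ≈ 2.116.
p = a·p₁ + b·p₂ ≈ (0.253, -0.718, -0.648); φ = arcsin(p_z) ≈ -40.39°, λ = atan2(p_y, p_x) ≈ -70.61°.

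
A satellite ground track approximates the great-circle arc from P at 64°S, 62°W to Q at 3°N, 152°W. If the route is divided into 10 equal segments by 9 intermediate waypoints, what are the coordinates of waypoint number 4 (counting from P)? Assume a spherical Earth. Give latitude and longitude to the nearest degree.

Write both endpoints as unit vectors p₁, p₂ with components (cos φ cos λ, cos φ sin λ, sin φ).
The central angle between the endpoints is δ = arccos(p₁·p₂) ≈ 1.618 rad (92.7°).
Interpolate at f = 4/10 with slerp weights a = sin((1−f)δ)/sin δ ≈ 0.826, b = sin(fδ)/sin δ ≈ 0.604.
p = a·p₁ + b·p₂ ≈ (-0.362, -0.603, -0.711); φ = arcsin(p_z) ≈ -45.32°, λ = atan2(p_y, p_x) ≈ -121.00°.

≈ 45°S, 121°W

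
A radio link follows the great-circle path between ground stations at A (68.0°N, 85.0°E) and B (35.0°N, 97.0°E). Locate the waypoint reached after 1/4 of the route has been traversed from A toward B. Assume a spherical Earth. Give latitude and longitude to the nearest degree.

Write both endpoints as unit vectors p₁, p₂ with components (cos φ cos λ, cos φ sin λ, sin φ).
The central angle between the endpoints is δ = arccos(p₁·p₂) ≈ 0.588 rad (33.7°).
Interpolate at f = 1/4 with slerp weights a = sin((1−f)δ)/sin δ ≈ 0.770, b = sin(fδ)/sin δ ≈ 0.264.
p = a·p₁ + b·p₂ ≈ (-0.001, 0.502, 0.865); φ = arcsin(p_z) ≈ 59.88°, λ = atan2(p_y, p_x) ≈ 90.14°.

≈ (60°N, 90°E)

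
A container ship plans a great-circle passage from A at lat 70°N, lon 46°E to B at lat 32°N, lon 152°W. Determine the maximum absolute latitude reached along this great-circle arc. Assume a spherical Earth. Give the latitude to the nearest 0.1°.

≈ 84.7°N

The great circle lies in the plane with unit normal n̂ = (p₁ × p₂)/|p₁ × p₂|.
Here n̂_z ≈ +0.092; the vertex latitude is φ_max = arccos|n̂_z| ≈ 84.7°.
Check via Clairaut: cos φ_max = |cos φ₁| · sin C = cos(70.0°)·sin(15.6°) ≈ 0.092, again giving ≈ 84.7°.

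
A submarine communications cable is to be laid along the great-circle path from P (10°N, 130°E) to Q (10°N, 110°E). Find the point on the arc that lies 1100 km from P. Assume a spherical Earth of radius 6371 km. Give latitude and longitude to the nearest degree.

≈ (10°N, 120°E)

The haversine formula gives a central angle δ ≈ 0.344 rad (19.7°) between the endpoints. The total great-circle distance is δ·R ≈ 0.344 × 6371 ≈ 2190 km, so the target fraction is f = 1100/2190 ≈ 0.502.
Interpolate at f ≈ 0.502 with slerp weights a = sin((1−f)δ)/sin δ ≈ 0.505, b = sin(fδ)/sin δ ≈ 0.510.
p = a·p₁ + b·p₂ ≈ (-0.491, 0.853, 0.176); φ = arcsin(p_z) ≈ 10.15°, λ = atan2(p_y, p_x) ≈ 119.95°.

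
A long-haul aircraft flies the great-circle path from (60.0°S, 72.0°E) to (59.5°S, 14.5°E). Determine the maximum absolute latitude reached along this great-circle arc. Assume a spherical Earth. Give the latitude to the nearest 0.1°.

≈ 62.9°S

The great circle lies in the plane with unit normal n̂ = (p₁ × p₂)/|p₁ × p₂|.
Here n̂_z ≈ -0.455; the vertex latitude is φ_max = arccos|n̂_z| ≈ 62.9°.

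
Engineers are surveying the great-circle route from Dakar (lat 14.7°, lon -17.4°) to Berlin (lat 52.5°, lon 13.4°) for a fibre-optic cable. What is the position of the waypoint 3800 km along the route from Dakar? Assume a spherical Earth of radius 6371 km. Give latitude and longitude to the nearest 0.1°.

≈ lat 44.2°, lon 2.8°

The haversine formula gives a central angle δ ≈ 0.785 rad (45.0°) between the endpoints. The total great-circle distance is δ·R ≈ 0.785 × 6371 ≈ 5004 km, so the target fraction is f = 3800/5004 ≈ 0.759.
Interpolate at f ≈ 0.759 with slerp weights a = sin((1−f)δ)/sin δ ≈ 0.266, b = sin(fδ)/sin δ ≈ 0.794.
p = a·p₁ + b·p₂ ≈ (0.716, 0.035, 0.698); φ = arcsin(p_z) ≈ 44.24°, λ = atan2(p_y, p_x) ≈ 2.82°.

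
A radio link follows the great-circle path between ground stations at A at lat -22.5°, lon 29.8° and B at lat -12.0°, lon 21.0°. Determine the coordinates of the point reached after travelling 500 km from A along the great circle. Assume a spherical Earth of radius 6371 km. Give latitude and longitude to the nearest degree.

≈ lat -19°, lon 27°

Write both endpoints as unit vectors p₁, p₂ with components (cos φ cos λ, cos φ sin λ, sin φ).
The central angle between the endpoints is δ = arccos(p₁·p₂) ≈ 0.235 rad (13.4°). The total great-circle distance is δ·R ≈ 0.235 × 6371 ≈ 1494 km, so the target fraction is f = 500/1494 ≈ 0.335.
Interpolate at f ≈ 0.335 with slerp weights a = sin((1−f)δ)/sin δ ≈ 0.669, b = sin(fδ)/sin δ ≈ 0.337.
p = a·p₁ + b·p₂ ≈ (0.844, 0.425, -0.326); φ = arcsin(p_z) ≈ -19.03°, λ = atan2(p_y, p_x) ≈ 26.74°.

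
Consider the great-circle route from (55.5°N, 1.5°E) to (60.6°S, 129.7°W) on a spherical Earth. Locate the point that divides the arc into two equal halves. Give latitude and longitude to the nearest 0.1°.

≈ (6.1°S, 55.2°W)

Convert each endpoint to a unit vector on the sphere (x = cos φ cos λ, y = cos φ sin λ, z = sin φ).
The central angle between the endpoints is δ = arccos(p₁·p₂) ≈ 2.693 rad (154.3°).
Interpolate at f = 1/2 with slerp weights a = sin((1−f)δ)/sin δ ≈ 2.249, b = sin(fδ)/sin δ ≈ 2.249.
p = a·p₁ + b·p₂ ≈ (0.568, -0.816, -0.106); φ = arcsin(p_z) ≈ -6.08°, λ = atan2(p_y, p_x) ≈ -55.15°.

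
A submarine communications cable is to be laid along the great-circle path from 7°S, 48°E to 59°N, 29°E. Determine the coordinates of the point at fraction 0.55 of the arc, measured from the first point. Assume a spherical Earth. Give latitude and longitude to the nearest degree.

≈ 30°N, 41°E

From cos δ = sin φ₁ sin φ₂ + cos φ₁ cos φ₂ cos Δλ, the central angle is δ ≈ 1.182 rad (67.7°).
Interpolate at f = 0.55 with slerp weights a = sin((1−f)δ)/sin δ ≈ 0.548, b = sin(fδ)/sin δ ≈ 0.654.
p = a·p₁ + b·p₂ ≈ (0.659, 0.568, 0.494); φ = arcsin(p_z) ≈ 29.60°, λ = atan2(p_y, p_x) ≈ 40.75°.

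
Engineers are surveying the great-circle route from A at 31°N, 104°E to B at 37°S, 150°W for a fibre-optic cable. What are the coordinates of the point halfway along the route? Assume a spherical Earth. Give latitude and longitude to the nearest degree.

The haversine formula gives a central angle δ ≈ 2.093 rad (119.9°) between the endpoints.
Interpolate at f = 1/2 with slerp weights a = sin((1−f)δ)/sin δ ≈ 0.999, b = sin(fδ)/sin δ ≈ 0.999.
p = a·p₁ + b·p₂ ≈ (-0.898, 0.432, -0.087); φ = arcsin(p_z) ≈ -4.97°, λ = atan2(p_y, p_x) ≈ 154.31°.

≈ 5°S, 154°E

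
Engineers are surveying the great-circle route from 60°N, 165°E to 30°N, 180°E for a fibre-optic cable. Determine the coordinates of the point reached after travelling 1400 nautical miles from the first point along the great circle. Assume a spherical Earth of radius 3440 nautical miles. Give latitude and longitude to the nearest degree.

≈ 38°N, 177°E

From cos δ = sin φ₁ sin φ₂ + cos φ₁ cos φ₂ cos Δλ, the central angle is δ ≈ 0.552 rad (31.6°). The total great-circle distance is δ·R ≈ 0.552 × 3440 ≈ 1900 nmi, so the target fraction is f = 1400/1900 ≈ 0.737.
Interpolate at f ≈ 0.737 with slerp weights a = sin((1−f)δ)/sin δ ≈ 0.276, b = sin(fδ)/sin δ ≈ 0.754.
p = a·p₁ + b·p₂ ≈ (-0.787, 0.036, 0.616); φ = arcsin(p_z) ≈ 38.05°, λ = atan2(p_y, p_x) ≈ 177.40°.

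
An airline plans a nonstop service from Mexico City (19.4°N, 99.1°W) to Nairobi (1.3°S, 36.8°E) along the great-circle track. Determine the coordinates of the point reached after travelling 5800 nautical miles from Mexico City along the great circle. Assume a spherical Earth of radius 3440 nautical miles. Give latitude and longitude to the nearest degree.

Convert each endpoint to a unit vector on the sphere (x = cos φ cos λ, y = cos φ sin λ, z = sin φ).
The central angle between the endpoints is δ = arccos(p₁·p₂) ≈ 2.325 rad (133.2°). The total great-circle distance is δ·R ≈ 2.325 × 3440 ≈ 7998 nmi, so the target fraction is f = 5800/7998 ≈ 0.725.
Interpolate at f ≈ 0.725 with slerp weights a = sin((1−f)δ)/sin δ ≈ 0.818, b = sin(fδ)/sin δ ≈ 1.363.
p = a·p₁ + b·p₂ ≈ (0.969, 0.054, 0.241); φ = arcsin(p_z) ≈ 13.94°, λ = atan2(p_y, p_x) ≈ 3.20°.

≈ 14°N, 3°E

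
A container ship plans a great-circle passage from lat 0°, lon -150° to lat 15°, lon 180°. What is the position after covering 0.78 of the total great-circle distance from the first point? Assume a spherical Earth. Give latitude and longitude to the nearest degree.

≈ lat 12°, lon -173°

Convert each endpoint to a unit vector on the sphere (x = cos φ cos λ, y = cos φ sin λ, z = sin φ).
The central angle between the endpoints is δ = arccos(p₁·p₂) ≈ 0.580 rad (33.2°).
Interpolate at f = 0.78 with slerp weights a = sin((1−f)δ)/sin δ ≈ 0.232, b = sin(fδ)/sin δ ≈ 0.798.
p = a·p₁ + b·p₂ ≈ (-0.972, -0.116, 0.206); φ = arcsin(p_z) ≈ 11.91°, λ = atan2(p_y, p_x) ≈ -173.19°.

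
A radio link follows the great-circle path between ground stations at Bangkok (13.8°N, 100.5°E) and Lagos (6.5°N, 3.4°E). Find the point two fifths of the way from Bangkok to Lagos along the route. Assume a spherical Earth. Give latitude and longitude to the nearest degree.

Write both endpoints as unit vectors p₁, p₂ with components (cos φ cos λ, cos φ sin λ, sin φ).
The central angle between the endpoints is δ = arccos(p₁·p₂) ≈ 1.663 rad (95.3°).
Interpolate at f = 2/5 with slerp weights a = sin((1−f)δ)/sin δ ≈ 0.844, b = sin(fδ)/sin δ ≈ 0.620.
p = a·p₁ + b·p₂ ≈ (0.465, 0.842, 0.271); φ = arcsin(p_z) ≈ 15.75°, λ = atan2(p_y, p_x) ≈ 61.08°.

≈ 16°N, 61°E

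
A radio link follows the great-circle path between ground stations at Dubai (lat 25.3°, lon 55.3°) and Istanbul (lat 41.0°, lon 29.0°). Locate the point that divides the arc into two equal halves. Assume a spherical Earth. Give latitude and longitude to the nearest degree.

≈ lat 34°, lon 43°

Write both endpoints as unit vectors p₁, p₂ with components (cos φ cos λ, cos φ sin λ, sin φ).
The central angle between the endpoints is δ = arccos(p₁·p₂) ≈ 0.469 rad (26.9°).
Interpolate at f = 1/2 with slerp weights a = sin((1−f)δ)/sin δ ≈ 0.514, b = sin(fδ)/sin δ ≈ 0.514.
p = a·p₁ + b·p₂ ≈ (0.604, 0.570, 0.557); φ = arcsin(p_z) ≈ 33.84°, λ = atan2(p_y, p_x) ≈ 43.36°.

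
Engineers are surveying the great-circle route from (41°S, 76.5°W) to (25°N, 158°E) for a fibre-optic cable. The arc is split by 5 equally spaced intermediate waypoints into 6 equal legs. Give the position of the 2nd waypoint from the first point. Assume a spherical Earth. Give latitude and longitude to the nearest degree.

Convert each endpoint to a unit vector on the sphere (x = cos φ cos λ, y = cos φ sin λ, z = sin φ).
The central angle between the endpoints is δ = arccos(p₁·p₂) ≈ 2.311 rad (132.4°).
Interpolate at f = 2/6 with slerp weights a = sin((1−f)δ)/sin δ ≈ 1.354, b = sin(fδ)/sin δ ≈ 0.943.
p = a·p₁ + b·p₂ ≈ (-0.554, -0.673, -0.490); φ = arcsin(p_z) ≈ -29.31°, λ = atan2(p_y, p_x) ≈ -129.45°.

≈ (29°S, 129°W)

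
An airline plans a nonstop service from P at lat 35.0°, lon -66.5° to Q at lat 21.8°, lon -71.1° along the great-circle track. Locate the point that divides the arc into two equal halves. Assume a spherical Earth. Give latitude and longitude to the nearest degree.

≈ lat 28°, lon -69°

Convert each endpoint to a unit vector on the sphere (x = cos φ cos λ, y = cos φ sin λ, z = sin φ).
The central angle between the endpoints is δ = arccos(p₁·p₂) ≈ 0.241 rad (13.8°).
Interpolate at f = 1/2 with slerp weights a = sin((1−f)δ)/sin δ ≈ 0.504, b = sin(fδ)/sin δ ≈ 0.504.
p = a·p₁ + b·p₂ ≈ (0.316, -0.821, 0.476); φ = arcsin(p_z) ≈ 28.42°, λ = atan2(p_y, p_x) ≈ -68.94°.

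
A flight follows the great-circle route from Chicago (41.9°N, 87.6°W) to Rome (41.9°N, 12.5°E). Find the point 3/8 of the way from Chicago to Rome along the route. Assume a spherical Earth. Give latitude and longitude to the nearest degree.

≈ 53°N, 52°W

Convert each endpoint to a unit vector on the sphere (x = cos φ cos λ, y = cos φ sin λ, z = sin φ).
The central angle between the endpoints is δ = arccos(p₁·p₂) ≈ 1.214 rad (69.6°).
Interpolate at f = 3/8 with slerp weights a = sin((1−f)δ)/sin δ ≈ 0.734, b = sin(fδ)/sin δ ≈ 0.469.
p = a·p₁ + b·p₂ ≈ (0.364, -0.471, 0.804); φ = arcsin(p_z) ≈ 53.50°, λ = atan2(p_y, p_x) ≈ -52.28°.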